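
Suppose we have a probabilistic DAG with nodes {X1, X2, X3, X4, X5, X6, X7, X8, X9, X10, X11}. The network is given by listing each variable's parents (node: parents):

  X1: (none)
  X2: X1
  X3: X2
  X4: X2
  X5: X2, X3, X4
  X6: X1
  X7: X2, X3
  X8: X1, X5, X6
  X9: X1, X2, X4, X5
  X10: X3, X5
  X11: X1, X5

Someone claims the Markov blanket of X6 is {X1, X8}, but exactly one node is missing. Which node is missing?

X6 has parent X1.
X6's children: X8.
Parents of each child, excluding X6:
  X8 also has parents X1, X5.
MB(X6) = {X1, X5, X8}.
Comparing with the claimed set, X5 is missing.

X5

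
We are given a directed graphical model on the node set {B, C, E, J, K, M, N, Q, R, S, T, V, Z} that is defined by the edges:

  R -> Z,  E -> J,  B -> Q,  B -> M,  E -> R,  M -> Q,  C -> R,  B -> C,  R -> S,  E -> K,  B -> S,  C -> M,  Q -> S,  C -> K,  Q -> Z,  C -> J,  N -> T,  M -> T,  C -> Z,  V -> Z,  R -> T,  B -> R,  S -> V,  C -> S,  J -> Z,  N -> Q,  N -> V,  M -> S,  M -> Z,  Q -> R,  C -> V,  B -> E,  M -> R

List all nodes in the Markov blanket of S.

{B, C, M, N, Q, R, V}

Recall MB(v) = parents ∪ children ∪ spouses, where spouses are the other parents of v's children.
S's children: V.
S's parents: B, C, M, Q, R.
Co-parents of S (other parents of its children):
  V: C, N
Union: {B, C, M, Q, R} ∪ {V} ∪ {C, N} = {B, C, M, N, Q, R, V}.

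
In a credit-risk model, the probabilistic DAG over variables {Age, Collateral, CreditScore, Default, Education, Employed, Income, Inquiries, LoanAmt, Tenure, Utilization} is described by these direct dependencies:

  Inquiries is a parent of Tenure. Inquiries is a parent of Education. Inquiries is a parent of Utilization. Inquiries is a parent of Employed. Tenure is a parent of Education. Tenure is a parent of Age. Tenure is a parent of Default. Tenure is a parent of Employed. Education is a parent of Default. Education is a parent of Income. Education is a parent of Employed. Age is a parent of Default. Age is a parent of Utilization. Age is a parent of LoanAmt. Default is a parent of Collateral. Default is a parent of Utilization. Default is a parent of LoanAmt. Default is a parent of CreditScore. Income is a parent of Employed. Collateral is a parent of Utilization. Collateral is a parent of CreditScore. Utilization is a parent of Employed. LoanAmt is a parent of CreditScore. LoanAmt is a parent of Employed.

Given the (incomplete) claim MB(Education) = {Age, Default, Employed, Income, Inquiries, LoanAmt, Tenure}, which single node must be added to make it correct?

Utilization

Recall MB(v) = parents ∪ children ∪ spouses, where spouses are the other parents of v's children.
Pa(Education) = {Inquiries, Tenure}.
Children of Education: Default, Employed, Income.
Other parents of Education's children:
  Default: Age, Tenure
  Income: —
  Employed: Income, Inquiries, LoanAmt, Tenure, Utilization
MB(Education) = {Age, Default, Employed, Income, Inquiries, LoanAmt, Tenure, Utilization}.
Comparing with the claimed set, Utilization is missing.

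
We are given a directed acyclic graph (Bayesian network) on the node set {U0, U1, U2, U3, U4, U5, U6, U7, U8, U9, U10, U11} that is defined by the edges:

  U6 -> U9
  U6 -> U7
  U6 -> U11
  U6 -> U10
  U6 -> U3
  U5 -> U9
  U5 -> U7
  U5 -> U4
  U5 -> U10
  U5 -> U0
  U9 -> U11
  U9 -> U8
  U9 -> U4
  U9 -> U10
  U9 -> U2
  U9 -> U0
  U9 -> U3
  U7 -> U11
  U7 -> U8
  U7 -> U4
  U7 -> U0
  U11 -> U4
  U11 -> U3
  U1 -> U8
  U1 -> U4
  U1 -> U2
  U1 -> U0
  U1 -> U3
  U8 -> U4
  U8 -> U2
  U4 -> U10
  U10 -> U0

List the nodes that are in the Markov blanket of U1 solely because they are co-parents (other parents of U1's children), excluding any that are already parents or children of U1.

Children of U1: U0, U2, U3, U4, U8.
  U8 also has parents U7, U9.
  U4's other parents are U5, U7, U8, U9, U11.
  parents(U2) \ {U1} = {U8, U9}.
  parents(U0) \ {U1} = {U5, U7, U9, U10}.
  U3's other parents are U6, U9, U11.
Excluding nodes already adjacent to U1 (U0, U2, U3, U4, U8), the co-parent-only contribution is {U5, U6, U7, U9, U10, U11}.

{U5, U6, U7, U9, U10, U11}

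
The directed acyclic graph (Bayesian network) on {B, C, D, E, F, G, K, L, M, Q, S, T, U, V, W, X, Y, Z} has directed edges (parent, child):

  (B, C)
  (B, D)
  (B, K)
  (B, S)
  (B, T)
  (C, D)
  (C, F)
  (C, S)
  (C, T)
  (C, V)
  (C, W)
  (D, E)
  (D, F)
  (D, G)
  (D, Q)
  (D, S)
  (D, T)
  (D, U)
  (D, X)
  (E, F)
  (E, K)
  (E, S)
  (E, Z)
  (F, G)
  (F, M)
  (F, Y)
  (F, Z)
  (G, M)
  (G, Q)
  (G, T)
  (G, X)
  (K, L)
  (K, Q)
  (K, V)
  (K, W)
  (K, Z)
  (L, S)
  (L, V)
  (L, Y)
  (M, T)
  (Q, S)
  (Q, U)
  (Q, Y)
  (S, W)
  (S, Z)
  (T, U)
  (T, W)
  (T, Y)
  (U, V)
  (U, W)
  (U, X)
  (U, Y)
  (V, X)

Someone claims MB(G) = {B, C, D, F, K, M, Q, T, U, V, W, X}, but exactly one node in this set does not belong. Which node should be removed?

A node's Markov blanket = Pa ∪ Ch ∪ (parents of Ch other than the node itself).
G has children M, Q, T, X.
Pa(G) = {D, F}.
Parents of each child, excluding G:
  M: F
  Q: D, K
  T: B, C, D, M
  X: D, U, V
MB(G) = {B, C, D, F, K, M, Q, T, U, V, X}.
W is neither a parent, child, nor co-parent of G, so it does not belong.

W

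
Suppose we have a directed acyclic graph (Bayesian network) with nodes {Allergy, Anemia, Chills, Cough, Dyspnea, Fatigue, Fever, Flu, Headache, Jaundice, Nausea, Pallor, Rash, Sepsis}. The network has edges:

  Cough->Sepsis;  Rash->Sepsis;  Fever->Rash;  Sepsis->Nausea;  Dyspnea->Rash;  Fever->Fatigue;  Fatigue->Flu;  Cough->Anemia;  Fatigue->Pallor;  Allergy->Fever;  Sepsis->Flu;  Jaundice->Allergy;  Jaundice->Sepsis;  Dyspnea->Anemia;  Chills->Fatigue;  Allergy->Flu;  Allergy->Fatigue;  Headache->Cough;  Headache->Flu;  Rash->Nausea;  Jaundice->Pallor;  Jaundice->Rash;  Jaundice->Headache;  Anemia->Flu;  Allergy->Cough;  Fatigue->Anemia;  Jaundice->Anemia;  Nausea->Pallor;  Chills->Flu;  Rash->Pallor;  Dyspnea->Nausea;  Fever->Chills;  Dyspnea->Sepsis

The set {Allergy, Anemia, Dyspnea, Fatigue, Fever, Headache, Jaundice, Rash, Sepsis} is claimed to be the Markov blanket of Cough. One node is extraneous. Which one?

Cough has children Anemia, Sepsis.
Cough has parents Allergy, Headache.
Co-parents of Cough (other parents of its children):
  Sepsis: Dyspnea, Jaundice, Rash
  Anemia: Dyspnea, Fatigue, Jaundice
MB(Cough) = {Allergy, Anemia, Dyspnea, Fatigue, Headache, Jaundice, Rash, Sepsis}.
Fever is neither a parent, child, nor co-parent of Cough, so it does not belong.

Fever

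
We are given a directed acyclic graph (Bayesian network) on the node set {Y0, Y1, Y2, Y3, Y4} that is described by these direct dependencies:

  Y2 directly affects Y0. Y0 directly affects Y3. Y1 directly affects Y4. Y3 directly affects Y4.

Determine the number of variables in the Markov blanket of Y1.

The Markov blanket of a node is its parents, its children, and the other parents of its children.
Y1's children: Y4.
Y1's parents: none.
Other parents of Y1's children:
  parents(Y4) \ {Y1} = {Y3}.
MB(Y1) = {Y3, Y4}, which has 2 nodes.

2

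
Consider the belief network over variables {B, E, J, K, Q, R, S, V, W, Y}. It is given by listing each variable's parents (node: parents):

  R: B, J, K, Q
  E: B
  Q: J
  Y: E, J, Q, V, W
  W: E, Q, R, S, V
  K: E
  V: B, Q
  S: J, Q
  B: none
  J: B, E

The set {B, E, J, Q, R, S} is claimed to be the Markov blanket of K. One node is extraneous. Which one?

S

The Markov blanket of a node is its parents, its children, and the other parents of its children.
K has child R.
Parents of K: E.
Co-parents of K (other parents of its children):
  R: B, J, Q
MB(K) = {B, E, J, Q, R}.
S is neither a parent, child, nor co-parent of K, so it does not belong.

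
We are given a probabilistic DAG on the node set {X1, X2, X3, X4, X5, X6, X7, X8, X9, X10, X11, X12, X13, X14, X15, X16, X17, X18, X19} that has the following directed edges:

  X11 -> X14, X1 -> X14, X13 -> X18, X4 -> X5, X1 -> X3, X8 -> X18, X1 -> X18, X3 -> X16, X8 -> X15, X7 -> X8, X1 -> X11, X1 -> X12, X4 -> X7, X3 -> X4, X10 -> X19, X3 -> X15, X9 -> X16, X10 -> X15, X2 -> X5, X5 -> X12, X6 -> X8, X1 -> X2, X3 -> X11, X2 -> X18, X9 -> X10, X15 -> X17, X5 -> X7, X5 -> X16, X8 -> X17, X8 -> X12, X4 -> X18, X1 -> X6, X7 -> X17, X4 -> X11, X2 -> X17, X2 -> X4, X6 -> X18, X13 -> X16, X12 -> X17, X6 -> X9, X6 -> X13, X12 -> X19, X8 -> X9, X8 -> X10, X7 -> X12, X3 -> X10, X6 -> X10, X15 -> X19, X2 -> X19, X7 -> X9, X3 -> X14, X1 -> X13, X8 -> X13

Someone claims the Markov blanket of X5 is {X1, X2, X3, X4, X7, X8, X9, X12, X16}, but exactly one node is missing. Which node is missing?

Children of X5: X7, X12, X16.
X5 has parents X2, X4.
Parents of each child, excluding X5:
  parents(X7) \ {X5} = {X4}.
  X12's other parents are X1, X7, X8.
  X16's other parents are X3, X9, X13.
MB(X5) = {X1, X2, X3, X4, X7, X8, X9, X12, X13, X16}.
Comparing with the claimed set, X13 is missing.

X13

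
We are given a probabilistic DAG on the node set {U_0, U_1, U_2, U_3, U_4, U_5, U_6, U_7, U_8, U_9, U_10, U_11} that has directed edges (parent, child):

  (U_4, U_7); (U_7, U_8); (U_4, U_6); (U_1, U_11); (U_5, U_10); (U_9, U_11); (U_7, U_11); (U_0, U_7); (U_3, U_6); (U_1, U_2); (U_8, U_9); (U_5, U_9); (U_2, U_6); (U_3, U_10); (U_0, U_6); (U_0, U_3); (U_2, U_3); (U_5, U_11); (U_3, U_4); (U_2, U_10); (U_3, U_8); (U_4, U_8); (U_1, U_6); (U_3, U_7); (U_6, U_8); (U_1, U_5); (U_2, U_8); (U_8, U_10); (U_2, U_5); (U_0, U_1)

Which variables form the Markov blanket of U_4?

{U_0, U_1, U_2, U_3, U_6, U_7, U_8}

A node's Markov blanket = Pa ∪ Ch ∪ (parents of Ch other than the node itself).
U_4's parents: U_3.
U_4's children: U_6, U_7, U_8.
For each child, the remaining parents (spouses of U_4):
  U_6 also has parents U_0, U_1, U_2, U_3.
  U_7's other parents are U_0, U_3.
  U_8's other parents are U_2, U_3, U_6, U_7.
MB(U_4) = {U_0, U_1, U_2, U_3, U_6, U_7, U_8}.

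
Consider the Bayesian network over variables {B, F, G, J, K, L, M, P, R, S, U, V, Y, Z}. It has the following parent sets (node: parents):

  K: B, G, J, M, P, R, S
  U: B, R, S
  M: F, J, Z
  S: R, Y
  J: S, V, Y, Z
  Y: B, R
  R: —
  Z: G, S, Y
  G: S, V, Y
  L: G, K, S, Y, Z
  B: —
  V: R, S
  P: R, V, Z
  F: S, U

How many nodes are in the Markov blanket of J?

11

Recall MB(v) = parents ∪ children ∪ spouses, where spouses are the other parents of v's children.
Parents of J: S, V, Y, Z.
Ch(J) = {K, M}.
For each child, the remaining parents (spouses of J):
  M also has parents F, Z.
  parents(K) \ {J} = {B, G, M, P, R, S}.
MB(J) = {B, F, G, K, M, P, R, S, V, Y, Z}, which has 11 nodes.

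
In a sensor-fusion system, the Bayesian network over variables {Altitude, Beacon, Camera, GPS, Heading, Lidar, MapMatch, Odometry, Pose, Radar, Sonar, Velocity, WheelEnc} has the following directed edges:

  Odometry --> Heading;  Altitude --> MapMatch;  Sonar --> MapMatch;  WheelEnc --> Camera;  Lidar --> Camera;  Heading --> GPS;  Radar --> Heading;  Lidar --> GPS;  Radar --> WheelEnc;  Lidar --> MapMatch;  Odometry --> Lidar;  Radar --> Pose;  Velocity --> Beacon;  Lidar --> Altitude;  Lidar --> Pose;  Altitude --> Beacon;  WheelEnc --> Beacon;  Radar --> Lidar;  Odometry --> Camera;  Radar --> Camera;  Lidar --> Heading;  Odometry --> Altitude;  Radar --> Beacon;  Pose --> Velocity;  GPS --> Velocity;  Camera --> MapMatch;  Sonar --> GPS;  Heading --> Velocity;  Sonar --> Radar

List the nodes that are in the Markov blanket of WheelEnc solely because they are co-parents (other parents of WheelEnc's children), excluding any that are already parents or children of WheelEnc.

{Altitude, Lidar, Odometry, Velocity}

Children of WheelEnc: Beacon, Camera.
  parents(Camera) \ {WheelEnc} = {Lidar, Odometry, Radar}.
  Beacon's other parents are Altitude, Radar, Velocity.
Excluding nodes already adjacent to WheelEnc (Beacon, Camera, Radar), the co-parent-only contribution is {Altitude, Lidar, Odometry, Velocity}.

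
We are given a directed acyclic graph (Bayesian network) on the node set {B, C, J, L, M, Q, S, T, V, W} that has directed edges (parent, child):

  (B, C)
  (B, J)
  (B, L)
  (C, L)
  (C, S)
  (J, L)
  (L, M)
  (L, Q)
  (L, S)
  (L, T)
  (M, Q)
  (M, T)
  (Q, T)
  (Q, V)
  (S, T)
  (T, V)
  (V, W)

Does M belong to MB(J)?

No

Parents of J: B.
J's children: L.
Parents of each child, excluding J:
  L also has parents B, C.
MB(J) = {B, C, L}; M is not in this set.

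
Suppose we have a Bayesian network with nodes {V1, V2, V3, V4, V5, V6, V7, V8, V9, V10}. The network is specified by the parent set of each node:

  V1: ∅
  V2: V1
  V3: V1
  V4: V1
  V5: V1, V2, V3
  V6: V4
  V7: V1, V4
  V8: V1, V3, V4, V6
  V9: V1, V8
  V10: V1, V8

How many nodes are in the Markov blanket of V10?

2

By definition, MB(V10) is built from V10's parents, V10's children, and the co-parents of V10.
V10 has parents V1, V8.
Children of V10: none.
V10 has no children, so there are no co-parents.
MB(V10) = {V1, V8}, which has 2 nodes.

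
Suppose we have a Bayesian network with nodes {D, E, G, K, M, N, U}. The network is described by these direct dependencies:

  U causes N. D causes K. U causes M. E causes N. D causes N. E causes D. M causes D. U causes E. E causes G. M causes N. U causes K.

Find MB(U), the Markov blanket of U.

Recall MB(v) = parents ∪ children ∪ spouses, where spouses are the other parents of v's children.
U has no parents.
Children of U: E, K, M, N.
Other parents of U's children:
  E: —
  M: —
  K: D
  N: D, E, M
MB(U) = {D, E, K, M, N}.

{D, E, K, M, N}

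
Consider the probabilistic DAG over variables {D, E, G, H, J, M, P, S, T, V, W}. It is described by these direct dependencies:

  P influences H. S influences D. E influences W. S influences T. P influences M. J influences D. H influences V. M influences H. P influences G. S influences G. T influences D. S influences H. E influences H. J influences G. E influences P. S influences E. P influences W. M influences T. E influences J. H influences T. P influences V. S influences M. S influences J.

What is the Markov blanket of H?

H's parents: E, M, P, S.
H's children: T, V.
Co-parents of H (other parents of its children):
  T's other parents are M, S.
  V also has parent P.
MB(H) = {E, M, P, S, T, V}.

{E, M, P, S, T, V}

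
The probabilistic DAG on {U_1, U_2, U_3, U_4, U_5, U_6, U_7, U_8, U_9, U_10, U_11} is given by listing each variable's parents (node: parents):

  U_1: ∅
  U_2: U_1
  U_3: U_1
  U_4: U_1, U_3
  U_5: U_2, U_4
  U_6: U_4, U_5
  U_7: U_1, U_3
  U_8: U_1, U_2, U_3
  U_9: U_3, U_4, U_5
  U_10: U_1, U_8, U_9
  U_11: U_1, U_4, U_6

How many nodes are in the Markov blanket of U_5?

5

U_5 has parents U_2, U_4.
Children of U_5: U_6, U_9.
Co-parents of U_5 (other parents of its children):
  U_6 also has parent U_4.
  U_9's other parents are U_3, U_4.
MB(U_5) = {U_2, U_3, U_4, U_6, U_9}, which has 5 nodes.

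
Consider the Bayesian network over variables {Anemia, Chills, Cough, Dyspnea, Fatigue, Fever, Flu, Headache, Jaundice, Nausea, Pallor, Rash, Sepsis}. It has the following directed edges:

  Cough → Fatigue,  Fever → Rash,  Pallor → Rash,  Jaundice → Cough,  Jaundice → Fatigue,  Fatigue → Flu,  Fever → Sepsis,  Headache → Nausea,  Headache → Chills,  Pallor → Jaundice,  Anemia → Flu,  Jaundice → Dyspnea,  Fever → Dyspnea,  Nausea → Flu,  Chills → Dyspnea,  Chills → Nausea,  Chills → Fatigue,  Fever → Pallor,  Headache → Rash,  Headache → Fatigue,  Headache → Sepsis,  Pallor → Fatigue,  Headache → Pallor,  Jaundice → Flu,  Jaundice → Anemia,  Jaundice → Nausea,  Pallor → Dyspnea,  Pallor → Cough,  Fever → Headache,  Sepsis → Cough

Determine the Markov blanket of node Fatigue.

{Anemia, Chills, Cough, Flu, Headache, Jaundice, Nausea, Pallor}

The Markov blanket of a node is its parents, its children, and the other parents of its children.
Ch(Fatigue) = {Flu}.
Parents of Fatigue: Chills, Cough, Headache, Jaundice, Pallor.
Parents of each child, excluding Fatigue:
  parents(Flu) \ {Fatigue} = {Anemia, Jaundice, Nausea}.
Taking the union gives {Anemia, Chills, Cough, Flu, Headache, Jaundice, Nausea, Pallor}.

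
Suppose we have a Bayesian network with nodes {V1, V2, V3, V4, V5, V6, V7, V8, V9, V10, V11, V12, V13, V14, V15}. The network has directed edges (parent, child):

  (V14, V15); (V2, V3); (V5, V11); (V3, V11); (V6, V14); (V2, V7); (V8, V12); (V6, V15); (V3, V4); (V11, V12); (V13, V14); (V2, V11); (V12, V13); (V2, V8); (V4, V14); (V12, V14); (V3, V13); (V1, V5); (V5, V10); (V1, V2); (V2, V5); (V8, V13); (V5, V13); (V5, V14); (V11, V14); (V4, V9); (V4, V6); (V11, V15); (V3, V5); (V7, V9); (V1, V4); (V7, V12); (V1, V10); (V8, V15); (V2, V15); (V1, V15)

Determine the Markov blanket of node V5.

V5 has children V10, V11, V13, V14.
V5's parents: V1, V2, V3.
Other parents of V5's children:
  V10 also has parent V1.
  V11's other parents are V2, V3.
  V13 also has parents V3, V8, V12.
  parents(V14) \ {V5} = {V4, V6, V11, V12, V13}.
So the Markov blanket of V5 is {V1, V2, V3, V4, V6, V8, V10, V11, V12, V13, V14}.

{V1, V2, V3, V4, V6, V8, V10, V11, V12, V13, V14}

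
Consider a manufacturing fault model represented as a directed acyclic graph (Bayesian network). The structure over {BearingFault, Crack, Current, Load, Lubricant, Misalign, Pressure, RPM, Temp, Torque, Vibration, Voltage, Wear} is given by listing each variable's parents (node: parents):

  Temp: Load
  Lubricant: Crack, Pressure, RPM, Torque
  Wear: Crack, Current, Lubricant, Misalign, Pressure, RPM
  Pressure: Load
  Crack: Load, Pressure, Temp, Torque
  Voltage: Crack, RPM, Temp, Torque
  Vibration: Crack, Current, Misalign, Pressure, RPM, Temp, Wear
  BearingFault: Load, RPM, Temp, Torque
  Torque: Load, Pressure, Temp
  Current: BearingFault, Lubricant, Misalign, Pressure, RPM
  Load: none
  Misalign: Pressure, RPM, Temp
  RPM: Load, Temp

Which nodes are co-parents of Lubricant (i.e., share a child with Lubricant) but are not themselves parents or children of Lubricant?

{BearingFault, Misalign}

Children of Lubricant: Current, Wear.
  Current: BearingFault, Misalign, Pressure, RPM
  Wear: Crack, Current, Misalign, Pressure, RPM
Excluding nodes already adjacent to Lubricant (Crack, Current, Pressure, RPM, Torque, Wear), the co-parent-only contribution is {BearingFault, Misalign}.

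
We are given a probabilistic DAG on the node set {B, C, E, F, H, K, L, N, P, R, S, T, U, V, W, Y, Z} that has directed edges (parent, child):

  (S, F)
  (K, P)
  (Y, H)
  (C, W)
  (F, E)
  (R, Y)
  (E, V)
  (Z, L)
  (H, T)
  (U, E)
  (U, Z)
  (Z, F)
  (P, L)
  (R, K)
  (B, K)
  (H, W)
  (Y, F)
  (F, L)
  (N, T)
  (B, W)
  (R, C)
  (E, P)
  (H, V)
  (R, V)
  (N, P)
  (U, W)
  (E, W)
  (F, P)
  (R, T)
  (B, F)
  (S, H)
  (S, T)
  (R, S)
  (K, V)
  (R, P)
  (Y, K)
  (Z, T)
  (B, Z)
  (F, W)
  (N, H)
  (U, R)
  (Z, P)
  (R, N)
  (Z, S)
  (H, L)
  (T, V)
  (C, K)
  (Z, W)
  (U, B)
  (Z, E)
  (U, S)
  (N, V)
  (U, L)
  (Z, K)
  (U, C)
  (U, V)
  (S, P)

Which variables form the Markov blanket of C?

Parents of C: R, U.
Ch(C) = {K, W}.
Co-parents of C (other parents of its children):
  K: B, R, Y, Z
  W: B, E, F, H, U, Z
MB(C) = {B, E, F, H, K, R, U, W, Y, Z}.

{B, E, F, H, K, R, U, W, Y, Z}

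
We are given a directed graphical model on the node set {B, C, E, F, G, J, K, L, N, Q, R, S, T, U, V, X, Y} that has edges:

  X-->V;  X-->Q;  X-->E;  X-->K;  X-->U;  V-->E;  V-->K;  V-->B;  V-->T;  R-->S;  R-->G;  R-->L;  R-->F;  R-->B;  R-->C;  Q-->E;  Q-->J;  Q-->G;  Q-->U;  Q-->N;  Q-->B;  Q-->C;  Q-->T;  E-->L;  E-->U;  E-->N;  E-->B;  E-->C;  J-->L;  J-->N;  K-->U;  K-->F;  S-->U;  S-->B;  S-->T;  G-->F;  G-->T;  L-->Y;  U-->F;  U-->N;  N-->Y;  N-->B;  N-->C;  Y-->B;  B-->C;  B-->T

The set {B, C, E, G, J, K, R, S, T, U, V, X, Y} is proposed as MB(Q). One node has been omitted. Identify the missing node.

A node's Markov blanket = Pa ∪ Ch ∪ (parents of Ch other than the node itself).
Q's parents: X.
Ch(Q) = {B, C, E, G, J, N, T, U}.
For each child, the remaining parents (spouses of Q):
  E's other parents are V, X.
  J has no other parent.
  parents(G) \ {Q} = {R}.
  U's other parents are E, K, S, X.
  parents(N) \ {Q} = {E, J, U}.
  B also has parents E, N, R, S, V, Y.
  C also has parents B, E, N, R.
  parents(T) \ {Q} = {B, G, S, V}.
MB(Q) = {B, C, E, G, J, K, N, R, S, T, U, V, X, Y}.
Comparing with the claimed set, N is missing.

N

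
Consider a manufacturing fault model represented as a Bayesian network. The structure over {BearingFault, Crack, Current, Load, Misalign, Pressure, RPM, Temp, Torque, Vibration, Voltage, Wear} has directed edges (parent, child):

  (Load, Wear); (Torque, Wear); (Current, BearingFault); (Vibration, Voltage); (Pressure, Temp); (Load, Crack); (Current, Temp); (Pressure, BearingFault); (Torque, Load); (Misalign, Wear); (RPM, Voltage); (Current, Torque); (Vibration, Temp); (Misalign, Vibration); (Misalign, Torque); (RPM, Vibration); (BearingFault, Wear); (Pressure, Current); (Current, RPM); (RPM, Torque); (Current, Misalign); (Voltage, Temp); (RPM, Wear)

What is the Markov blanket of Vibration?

Vibration has parents Misalign, RPM.
Vibration has children Temp, Voltage.
Other parents of Vibration's children:
  Voltage's other parent is RPM.
  Temp also has parents Current, Pressure, Voltage.
MB(Vibration) = {Current, Misalign, Pressure, RPM, Temp, Voltage}.

{Current, Misalign, Pressure, RPM, Temp, Voltage}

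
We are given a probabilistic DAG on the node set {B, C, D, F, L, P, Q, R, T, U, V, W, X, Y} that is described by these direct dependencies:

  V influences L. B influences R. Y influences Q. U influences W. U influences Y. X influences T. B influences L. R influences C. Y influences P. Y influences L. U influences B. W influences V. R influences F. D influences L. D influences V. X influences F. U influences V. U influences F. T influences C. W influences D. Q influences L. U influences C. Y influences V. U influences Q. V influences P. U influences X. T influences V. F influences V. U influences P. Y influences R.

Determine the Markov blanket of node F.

By definition, MB(F) is built from F's parents, F's children, and the co-parents of F.
Pa(F) = {R, U, X}.
F has child V.
For each child, the remaining parents (spouses of F):
  V's other parents are D, T, U, W, Y.
So the Markov blanket of F is {D, R, T, U, V, W, X, Y}.

{D, R, T, U, V, W, X, Y}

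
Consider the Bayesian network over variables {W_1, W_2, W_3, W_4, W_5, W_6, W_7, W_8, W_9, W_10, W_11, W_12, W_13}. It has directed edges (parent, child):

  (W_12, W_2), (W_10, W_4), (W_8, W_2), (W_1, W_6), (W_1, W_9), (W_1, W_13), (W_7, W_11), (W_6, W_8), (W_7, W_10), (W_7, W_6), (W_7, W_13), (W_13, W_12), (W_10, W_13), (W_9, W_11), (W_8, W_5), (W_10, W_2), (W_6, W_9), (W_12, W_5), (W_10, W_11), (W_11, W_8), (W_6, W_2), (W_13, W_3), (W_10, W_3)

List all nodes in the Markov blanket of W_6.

{W_1, W_2, W_7, W_8, W_9, W_10, W_11, W_12}

W_6 has children W_2, W_8, W_9.
W_6 has parents W_1, W_7.
Parents of each child, excluding W_6:
  parents(W_9) \ {W_6} = {W_1}.
  W_8's other parent is W_11.
  W_2 also has parents W_8, W_10, W_12.
So the Markov blanket of W_6 is {W_1, W_2, W_7, W_8, W_9, W_10, W_11, W_12}.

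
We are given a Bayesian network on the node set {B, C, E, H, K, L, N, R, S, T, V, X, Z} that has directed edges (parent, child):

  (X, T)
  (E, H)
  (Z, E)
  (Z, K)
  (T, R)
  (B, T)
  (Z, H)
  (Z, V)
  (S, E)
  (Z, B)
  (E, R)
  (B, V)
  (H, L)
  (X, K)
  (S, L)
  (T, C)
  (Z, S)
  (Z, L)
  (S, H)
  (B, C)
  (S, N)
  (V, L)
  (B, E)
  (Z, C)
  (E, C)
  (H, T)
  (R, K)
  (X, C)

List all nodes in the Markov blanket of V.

{B, H, L, S, Z}

Recall MB(v) = parents ∪ children ∪ spouses, where spouses are the other parents of v's children.
Parents of V: B, Z.
Children of V: L.
Parents of each child, excluding V:
  parents(L) \ {V} = {H, S, Z}.
MB(V) = {B, H, L, S, Z}.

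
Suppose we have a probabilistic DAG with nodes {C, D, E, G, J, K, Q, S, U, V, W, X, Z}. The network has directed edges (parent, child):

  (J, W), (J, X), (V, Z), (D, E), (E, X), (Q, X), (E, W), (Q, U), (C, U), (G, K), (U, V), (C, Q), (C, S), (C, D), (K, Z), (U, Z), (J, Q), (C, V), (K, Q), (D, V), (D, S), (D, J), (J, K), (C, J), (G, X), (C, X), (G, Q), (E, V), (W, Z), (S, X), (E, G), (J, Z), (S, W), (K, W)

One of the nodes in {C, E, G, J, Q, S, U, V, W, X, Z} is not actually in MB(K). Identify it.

K's parents: G, J.
K's children: Q, W, Z.
Parents of each child, excluding K:
  Q also has parents C, G, J.
  parents(W) \ {K} = {E, J, S}.
  Z's other parents are J, U, V, W.
MB(K) = {C, E, G, J, Q, S, U, V, W, Z}.
X is neither a parent, child, nor co-parent of K, so it does not belong.

X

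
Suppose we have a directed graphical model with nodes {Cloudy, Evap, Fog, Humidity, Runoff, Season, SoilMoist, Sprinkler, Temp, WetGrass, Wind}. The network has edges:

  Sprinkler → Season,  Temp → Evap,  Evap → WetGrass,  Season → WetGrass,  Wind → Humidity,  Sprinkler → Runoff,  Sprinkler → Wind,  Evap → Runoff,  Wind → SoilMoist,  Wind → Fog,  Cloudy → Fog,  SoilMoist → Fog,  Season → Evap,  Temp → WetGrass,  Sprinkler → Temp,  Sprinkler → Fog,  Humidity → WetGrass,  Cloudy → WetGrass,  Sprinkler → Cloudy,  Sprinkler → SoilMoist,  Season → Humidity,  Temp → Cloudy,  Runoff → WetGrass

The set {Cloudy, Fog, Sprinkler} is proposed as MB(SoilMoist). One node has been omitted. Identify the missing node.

Wind

Pa(SoilMoist) = {Sprinkler, Wind}.
Ch(SoilMoist) = {Fog}.
Parents of each child, excluding SoilMoist:
  Fog's other parents are Cloudy, Sprinkler, Wind.
MB(SoilMoist) = {Cloudy, Fog, Sprinkler, Wind}.
Comparing with the claimed set, Wind is missing.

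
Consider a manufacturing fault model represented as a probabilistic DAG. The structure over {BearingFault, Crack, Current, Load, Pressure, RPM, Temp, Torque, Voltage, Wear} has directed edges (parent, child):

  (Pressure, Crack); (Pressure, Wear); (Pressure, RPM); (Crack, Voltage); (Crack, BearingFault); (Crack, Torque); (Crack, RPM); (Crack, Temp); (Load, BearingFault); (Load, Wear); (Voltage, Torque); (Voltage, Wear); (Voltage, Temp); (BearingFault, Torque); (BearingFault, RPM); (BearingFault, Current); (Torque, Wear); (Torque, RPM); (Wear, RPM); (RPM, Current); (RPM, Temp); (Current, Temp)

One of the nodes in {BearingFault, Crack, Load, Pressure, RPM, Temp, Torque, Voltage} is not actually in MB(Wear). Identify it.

Recall MB(v) = parents ∪ children ∪ spouses, where spouses are the other parents of v's children.
Parents of Wear: Load, Pressure, Torque, Voltage.
Children of Wear: RPM.
Other parents of Wear's children:
  RPM: BearingFault, Crack, Pressure, Torque
MB(Wear) = {BearingFault, Crack, Load, Pressure, RPM, Torque, Voltage}.
Temp is neither a parent, child, nor co-parent of Wear, so it does not belong.

Temp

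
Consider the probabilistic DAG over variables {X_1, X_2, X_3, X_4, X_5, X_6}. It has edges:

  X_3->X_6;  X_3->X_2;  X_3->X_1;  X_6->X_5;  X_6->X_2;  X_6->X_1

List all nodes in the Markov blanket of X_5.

{X_6}

The Markov blanket of a node is its parents, its children, and the other parents of its children.
Children of X_5: none.
X_5 has parent X_6.
X_5 has no children, so there are no co-parents.
Union: {X_6} ∪ {} ∪ {} = {X_6}.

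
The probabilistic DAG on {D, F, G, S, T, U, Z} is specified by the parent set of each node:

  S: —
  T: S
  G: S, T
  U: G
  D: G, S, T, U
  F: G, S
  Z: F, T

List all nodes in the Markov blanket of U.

Recall MB(v) = parents ∪ children ∪ spouses, where spouses are the other parents of v's children.
Pa(U) = {G}.
U's children: D.
Co-parents of U (other parents of its children):
  D: G, S, T
Taking the union gives {D, G, S, T}.

{D, G, S, T}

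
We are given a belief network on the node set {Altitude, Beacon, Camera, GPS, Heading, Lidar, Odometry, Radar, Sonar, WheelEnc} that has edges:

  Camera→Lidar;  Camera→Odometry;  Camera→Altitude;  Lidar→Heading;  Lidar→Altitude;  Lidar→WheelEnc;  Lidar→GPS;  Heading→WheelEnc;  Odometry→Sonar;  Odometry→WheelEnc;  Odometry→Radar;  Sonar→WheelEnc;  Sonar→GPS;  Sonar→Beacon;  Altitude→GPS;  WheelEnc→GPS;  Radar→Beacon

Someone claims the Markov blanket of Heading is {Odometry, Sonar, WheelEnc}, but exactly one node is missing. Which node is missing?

Recall MB(v) = parents ∪ children ∪ spouses, where spouses are the other parents of v's children.
Heading's parents: Lidar.
Heading has child WheelEnc.
Parents of each child, excluding Heading:
  WheelEnc also has parents Lidar, Odometry, Sonar.
MB(Heading) = {Lidar, Odometry, Sonar, WheelEnc}.
Comparing with the claimed set, Lidar is missing.

Lidar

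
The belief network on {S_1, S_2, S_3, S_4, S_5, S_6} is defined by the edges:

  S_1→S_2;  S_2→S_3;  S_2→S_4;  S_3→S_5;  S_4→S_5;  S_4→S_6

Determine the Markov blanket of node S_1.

The Markov blanket of a node is its parents, its children, and the other parents of its children.
S_1 has no parents.
S_1 has child S_2.
Parents of each child, excluding S_1:
  S_2: no additional parents.
So the Markov blanket of S_1 is {S_2}.

{S_2}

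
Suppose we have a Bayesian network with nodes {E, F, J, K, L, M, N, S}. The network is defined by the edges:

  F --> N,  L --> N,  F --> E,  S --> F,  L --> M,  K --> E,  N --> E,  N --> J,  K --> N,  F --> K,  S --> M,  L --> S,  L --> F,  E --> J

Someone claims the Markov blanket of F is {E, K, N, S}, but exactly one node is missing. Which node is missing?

L

F has children E, K, N.
F has parents L, S.
For each child, the remaining parents (spouses of F):
  K: —
  N: K, L
  E: K, N
MB(F) = {E, K, L, N, S}.
Comparing with the claimed set, L is missing.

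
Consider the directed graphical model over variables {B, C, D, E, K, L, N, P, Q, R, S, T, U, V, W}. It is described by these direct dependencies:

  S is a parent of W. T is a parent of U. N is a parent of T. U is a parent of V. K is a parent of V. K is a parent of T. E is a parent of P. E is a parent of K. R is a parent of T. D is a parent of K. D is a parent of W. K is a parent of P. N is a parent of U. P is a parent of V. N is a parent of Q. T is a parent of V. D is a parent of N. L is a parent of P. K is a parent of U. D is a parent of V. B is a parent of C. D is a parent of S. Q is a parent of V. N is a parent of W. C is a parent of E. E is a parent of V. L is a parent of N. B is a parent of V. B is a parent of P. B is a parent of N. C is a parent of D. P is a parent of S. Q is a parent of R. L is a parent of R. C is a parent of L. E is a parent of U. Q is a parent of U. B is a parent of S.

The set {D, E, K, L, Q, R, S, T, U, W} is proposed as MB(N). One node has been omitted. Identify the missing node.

B

Pa(N) = {B, D, L}.
N's children: Q, T, U, W.
For each child, the remaining parents (spouses of N):
  Q: no additional parents.
  T also has parents K, R.
  U also has parents E, K, Q, T.
  W's other parents are D, S.
MB(N) = {B, D, E, K, L, Q, R, S, T, U, W}.
Comparing with the claimed set, B is missing.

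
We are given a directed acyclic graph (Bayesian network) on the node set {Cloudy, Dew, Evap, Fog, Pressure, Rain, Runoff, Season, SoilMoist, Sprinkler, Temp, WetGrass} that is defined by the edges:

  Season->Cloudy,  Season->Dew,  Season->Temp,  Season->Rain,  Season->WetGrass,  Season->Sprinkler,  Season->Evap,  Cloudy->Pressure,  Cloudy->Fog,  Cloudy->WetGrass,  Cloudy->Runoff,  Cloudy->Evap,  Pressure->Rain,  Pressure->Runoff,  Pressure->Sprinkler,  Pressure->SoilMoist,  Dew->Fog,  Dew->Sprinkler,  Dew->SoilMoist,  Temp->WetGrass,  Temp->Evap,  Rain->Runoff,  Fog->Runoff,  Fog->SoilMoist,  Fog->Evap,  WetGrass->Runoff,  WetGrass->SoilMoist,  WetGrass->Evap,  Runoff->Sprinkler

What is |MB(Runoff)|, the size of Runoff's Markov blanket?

8

The Markov blanket of a node is its parents, its children, and the other parents of its children.
Runoff has parents Cloudy, Fog, Pressure, Rain, WetGrass.
Runoff's children: Sprinkler.
Other parents of Runoff's children:
  Sprinkler's other parents are Dew, Pressure, Season.
MB(Runoff) = {Cloudy, Dew, Fog, Pressure, Rain, Season, Sprinkler, WetGrass}, which has 8 nodes.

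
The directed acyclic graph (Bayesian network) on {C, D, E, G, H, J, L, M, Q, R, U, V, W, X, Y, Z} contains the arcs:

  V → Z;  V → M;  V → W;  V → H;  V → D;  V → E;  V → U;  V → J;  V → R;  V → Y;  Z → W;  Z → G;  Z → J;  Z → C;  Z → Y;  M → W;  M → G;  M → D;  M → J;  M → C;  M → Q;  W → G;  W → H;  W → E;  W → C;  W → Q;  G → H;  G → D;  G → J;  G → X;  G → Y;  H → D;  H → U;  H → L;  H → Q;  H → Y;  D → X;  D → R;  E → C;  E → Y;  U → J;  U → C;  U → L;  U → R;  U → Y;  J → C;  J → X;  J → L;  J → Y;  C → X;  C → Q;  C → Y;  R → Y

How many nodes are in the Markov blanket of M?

11

Ch(M) = {C, D, G, J, Q, W}.
M has parent V.
Co-parents of M (other parents of its children):
  W's other parents are V, Z.
  parents(G) \ {M} = {W, Z}.
  D also has parents G, H, V.
  parents(J) \ {M} = {G, U, V, Z}.
  C's other parents are E, J, U, W, Z.
  parents(Q) \ {M} = {C, H, W}.
MB(M) = {C, D, E, G, H, J, Q, U, V, W, Z}, which has 11 nodes.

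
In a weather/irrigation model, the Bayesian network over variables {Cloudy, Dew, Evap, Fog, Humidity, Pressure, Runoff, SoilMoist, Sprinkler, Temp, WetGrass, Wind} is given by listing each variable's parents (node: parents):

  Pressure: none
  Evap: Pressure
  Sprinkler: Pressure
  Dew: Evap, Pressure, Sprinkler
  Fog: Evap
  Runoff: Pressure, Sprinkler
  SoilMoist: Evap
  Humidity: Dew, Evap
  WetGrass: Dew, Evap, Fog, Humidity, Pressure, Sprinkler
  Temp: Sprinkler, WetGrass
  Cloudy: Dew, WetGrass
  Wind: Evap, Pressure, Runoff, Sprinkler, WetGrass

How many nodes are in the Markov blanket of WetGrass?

10

Pa(WetGrass) = {Dew, Evap, Fog, Humidity, Pressure, Sprinkler}.
Ch(WetGrass) = {Cloudy, Temp, Wind}.
For each child, the remaining parents (spouses of WetGrass):
  parents(Temp) \ {WetGrass} = {Sprinkler}.
  parents(Cloudy) \ {WetGrass} = {Dew}.
  parents(Wind) \ {WetGrass} = {Evap, Pressure, Runoff, Sprinkler}.
MB(WetGrass) = {Cloudy, Dew, Evap, Fog, Humidity, Pressure, Runoff, Sprinkler, Temp, Wind}, which has 10 nodes.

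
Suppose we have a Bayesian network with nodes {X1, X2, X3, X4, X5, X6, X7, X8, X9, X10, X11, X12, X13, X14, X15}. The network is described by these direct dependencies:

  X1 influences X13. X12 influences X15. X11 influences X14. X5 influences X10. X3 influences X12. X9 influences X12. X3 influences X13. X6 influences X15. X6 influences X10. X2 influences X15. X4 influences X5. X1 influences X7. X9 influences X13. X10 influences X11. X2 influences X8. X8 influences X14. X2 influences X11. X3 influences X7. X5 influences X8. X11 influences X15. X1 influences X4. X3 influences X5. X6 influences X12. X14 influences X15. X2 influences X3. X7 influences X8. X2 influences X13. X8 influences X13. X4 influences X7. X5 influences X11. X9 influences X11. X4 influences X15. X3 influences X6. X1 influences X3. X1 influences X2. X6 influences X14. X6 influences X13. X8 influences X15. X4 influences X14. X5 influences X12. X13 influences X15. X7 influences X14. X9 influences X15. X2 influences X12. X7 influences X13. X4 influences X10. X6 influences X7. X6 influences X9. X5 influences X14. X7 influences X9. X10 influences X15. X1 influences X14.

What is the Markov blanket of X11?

{X1, X2, X4, X5, X6, X7, X8, X9, X10, X12, X13, X14, X15}

Parents of X11: X2, X5, X9, X10.
X11's children: X14, X15.
Parents of each child, excluding X11:
  X14 also has parents X1, X4, X5, X6, X7, X8.
  X15 also has parents X2, X4, X6, X8, X9, X10, X12, X13, X14.
MB(X11) = {X1, X2, X4, X5, X6, X7, X8, X9, X10, X12, X13, X14, X15}.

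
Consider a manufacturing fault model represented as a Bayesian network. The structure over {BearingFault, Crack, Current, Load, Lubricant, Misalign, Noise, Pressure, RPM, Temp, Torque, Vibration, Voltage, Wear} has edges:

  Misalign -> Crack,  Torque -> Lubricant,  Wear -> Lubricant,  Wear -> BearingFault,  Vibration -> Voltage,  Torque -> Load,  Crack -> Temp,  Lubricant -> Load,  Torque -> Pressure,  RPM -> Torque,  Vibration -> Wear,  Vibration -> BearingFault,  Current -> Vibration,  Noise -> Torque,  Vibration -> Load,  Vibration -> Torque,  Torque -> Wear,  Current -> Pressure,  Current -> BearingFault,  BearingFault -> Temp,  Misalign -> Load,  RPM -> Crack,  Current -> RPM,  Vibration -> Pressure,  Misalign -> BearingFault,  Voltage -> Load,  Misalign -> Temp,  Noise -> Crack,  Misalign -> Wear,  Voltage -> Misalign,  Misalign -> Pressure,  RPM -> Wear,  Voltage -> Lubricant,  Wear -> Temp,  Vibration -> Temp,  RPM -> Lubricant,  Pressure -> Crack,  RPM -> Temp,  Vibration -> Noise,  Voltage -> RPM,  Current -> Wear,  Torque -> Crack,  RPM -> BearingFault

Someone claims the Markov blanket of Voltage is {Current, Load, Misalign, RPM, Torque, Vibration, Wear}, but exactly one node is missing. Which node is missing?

Ch(Voltage) = {Load, Lubricant, Misalign, RPM}.
Voltage's parents: Vibration.
Co-parents of Voltage (other parents of its children):
  RPM: Current
  Misalign: —
  Lubricant: RPM, Torque, Wear
  Load: Lubricant, Misalign, Torque, Vibration
MB(Voltage) = {Current, Load, Lubricant, Misalign, RPM, Torque, Vibration, Wear}.
Comparing with the claimed set, Lubricant is missing.

Lubricant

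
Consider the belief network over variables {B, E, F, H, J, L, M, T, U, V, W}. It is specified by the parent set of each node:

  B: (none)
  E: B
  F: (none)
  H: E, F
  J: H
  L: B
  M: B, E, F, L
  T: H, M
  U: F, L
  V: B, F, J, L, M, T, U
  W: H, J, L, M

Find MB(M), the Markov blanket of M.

{B, E, F, H, J, L, T, U, V, W}

Recall MB(v) = parents ∪ children ∪ spouses, where spouses are the other parents of v's children.
M's parents: B, E, F, L.
M has children T, V, W.
For each child, the remaining parents (spouses of M):
  T: H
  V: B, F, J, L, T, U
  W: H, J, L
So the Markov blanket of M is {B, E, F, H, J, L, T, U, V, W}.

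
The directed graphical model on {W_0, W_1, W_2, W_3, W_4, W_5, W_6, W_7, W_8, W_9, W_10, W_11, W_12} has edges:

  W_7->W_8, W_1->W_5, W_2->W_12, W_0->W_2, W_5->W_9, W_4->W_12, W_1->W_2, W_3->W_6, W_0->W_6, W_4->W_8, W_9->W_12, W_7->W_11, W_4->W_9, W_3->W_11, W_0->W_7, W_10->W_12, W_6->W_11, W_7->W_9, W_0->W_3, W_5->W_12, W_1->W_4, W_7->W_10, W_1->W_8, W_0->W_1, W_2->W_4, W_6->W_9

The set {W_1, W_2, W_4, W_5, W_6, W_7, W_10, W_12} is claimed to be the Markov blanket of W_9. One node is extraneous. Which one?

Pa(W_9) = {W_4, W_5, W_6, W_7}.
W_9 has child W_12.
Other parents of W_9's children:
  W_12 also has parents W_2, W_4, W_5, W_10.
MB(W_9) = {W_2, W_4, W_5, W_6, W_7, W_10, W_12}.
W_1 is neither a parent, child, nor co-parent of W_9, so it does not belong.

W_1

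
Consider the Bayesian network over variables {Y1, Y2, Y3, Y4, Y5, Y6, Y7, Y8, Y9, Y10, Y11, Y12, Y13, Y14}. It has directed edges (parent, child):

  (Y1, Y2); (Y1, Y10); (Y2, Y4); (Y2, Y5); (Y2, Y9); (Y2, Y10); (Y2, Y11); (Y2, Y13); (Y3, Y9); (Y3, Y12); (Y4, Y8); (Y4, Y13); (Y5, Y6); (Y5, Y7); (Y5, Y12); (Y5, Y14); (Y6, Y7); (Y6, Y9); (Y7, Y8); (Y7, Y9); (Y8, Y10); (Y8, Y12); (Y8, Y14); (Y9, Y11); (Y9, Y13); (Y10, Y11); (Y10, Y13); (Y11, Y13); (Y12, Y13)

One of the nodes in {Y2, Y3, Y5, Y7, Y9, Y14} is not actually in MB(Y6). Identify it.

Y14

The Markov blanket of a node is its parents, its children, and the other parents of its children.
Pa(Y6) = {Y5}.
Children of Y6: Y7, Y9.
Other parents of Y6's children:
  Y7: Y5
  Y9: Y2, Y3, Y7
MB(Y6) = {Y2, Y3, Y5, Y7, Y9}.
Y14 is neither a parent, child, nor co-parent of Y6, so it does not belong.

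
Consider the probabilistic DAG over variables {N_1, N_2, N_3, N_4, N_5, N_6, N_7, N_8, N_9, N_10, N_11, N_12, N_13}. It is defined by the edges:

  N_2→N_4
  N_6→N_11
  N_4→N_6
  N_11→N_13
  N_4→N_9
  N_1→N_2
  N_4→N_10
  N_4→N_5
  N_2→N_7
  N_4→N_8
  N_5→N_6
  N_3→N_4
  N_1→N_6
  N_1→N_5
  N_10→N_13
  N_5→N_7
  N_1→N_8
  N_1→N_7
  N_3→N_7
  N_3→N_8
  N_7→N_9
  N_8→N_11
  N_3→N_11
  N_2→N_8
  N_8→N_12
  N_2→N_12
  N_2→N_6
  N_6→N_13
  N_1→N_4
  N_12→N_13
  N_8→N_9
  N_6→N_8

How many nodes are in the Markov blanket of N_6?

10

A node's Markov blanket = Pa ∪ Ch ∪ (parents of Ch other than the node itself).
Children of N_6: N_8, N_11, N_13.
N_6 has parents N_1, N_2, N_4, N_5.
Parents of each child, excluding N_6:
  N_8's other parents are N_1, N_2, N_3, N_4.
  N_11 also has parents N_3, N_8.
  N_13 also has parents N_10, N_11, N_12.
MB(N_6) = {N_1, N_2, N_3, N_4, N_5, N_8, N_10, N_11, N_12, N_13}, which has 10 nodes.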